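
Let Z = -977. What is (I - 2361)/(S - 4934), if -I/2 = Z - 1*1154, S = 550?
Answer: -1901/4384 ≈ -0.43362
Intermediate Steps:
I = 4262 (I = -2*(-977 - 1*1154) = -2*(-977 - 1154) = -2*(-2131) = 4262)
(I - 2361)/(S - 4934) = (4262 - 2361)/(550 - 4934) = 1901/(-4384) = 1901*(-1/4384) = -1901/4384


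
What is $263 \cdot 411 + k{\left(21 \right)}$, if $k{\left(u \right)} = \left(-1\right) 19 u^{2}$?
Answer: $99714$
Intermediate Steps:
$k{\left(u \right)} = - 19 u^{2}$
$263 \cdot 411 + k{\left(21 \right)} = 263 \cdot 411 - 19 \cdot 21^{2} = 108093 - 8379 = 99714$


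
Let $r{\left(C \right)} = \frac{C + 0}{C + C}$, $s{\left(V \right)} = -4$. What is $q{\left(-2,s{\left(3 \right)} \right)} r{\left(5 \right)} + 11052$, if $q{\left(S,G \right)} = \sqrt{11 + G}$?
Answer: $11052 + \frac{\sqrt{7}}{2} \approx 11053.0$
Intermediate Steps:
$r{\left(C \right)} = \frac{1}{2}$ ($r{\left(C \right)} = \frac{C}{2 C} = C \frac{1}{2 C} = \frac{1}{2}$)
$q{\left(-2,s{\left(3 \right)} \right)} r{\left(5 \right)} + 11052 = \sqrt{11 - 4} \cdot \frac{1}{2} + 11052 = \sqrt{7} \cdot \frac{1}{2} + 11052 = \frac{\sqrt{7}}{2} + 11052 = 11052 + \frac{\sqrt{7}}{2}$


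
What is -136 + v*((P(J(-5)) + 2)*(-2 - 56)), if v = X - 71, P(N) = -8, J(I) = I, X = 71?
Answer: -136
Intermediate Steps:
v = 0 (v = 71 - 71 = 0)
-136 + v*((P(J(-5)) + 2)*(-2 - 56)) = -136 + 0*((-8 + 2)*(-2 - 56)) = -136 + 0*(-6*(-58)) = -136 + 0*348 = -136 + 0 = -136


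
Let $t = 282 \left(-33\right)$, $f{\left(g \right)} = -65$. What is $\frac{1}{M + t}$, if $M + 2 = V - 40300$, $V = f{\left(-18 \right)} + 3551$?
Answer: $- \frac{1}{46122} \approx -2.1682 \cdot 10^{-5}$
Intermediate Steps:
$V = 3486$ ($V = -65 + 3551 = 3486$)
$t = -9306$
$M = -36816$ ($M = -2 + \left(3486 - 40300\right) = -2 - 36814 = -36816$)
$\frac{1}{M + t} = \frac{1}{-36816 - 9306} = \frac{1}{-46122} = - \frac{1}{46122}$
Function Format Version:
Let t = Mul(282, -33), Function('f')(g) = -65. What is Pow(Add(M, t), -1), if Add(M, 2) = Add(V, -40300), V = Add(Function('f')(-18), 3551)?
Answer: Rational(-1, 46122) ≈ -2.1682e-5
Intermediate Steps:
V = 3486 (V = Add(-65, 3551) = 3486)
t = -9306
M = -36816 (M = Add(-2, Add(3486, -40300)) = Add(-2, -36814) = -36816)
Pow(Add(M, t), -1) = Pow(Add(-36816, -9306), -1) = Pow(-46122, -1) = Rational(-1, 46122)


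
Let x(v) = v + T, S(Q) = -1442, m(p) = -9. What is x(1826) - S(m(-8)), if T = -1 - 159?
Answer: 3108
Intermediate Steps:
T = -160
x(v) = -160 + v (x(v) = v - 160 = -160 + v)
x(1826) - S(m(-8)) = (-160 + 1826) - 1*(-1442) = 1666 + 1442 = 3108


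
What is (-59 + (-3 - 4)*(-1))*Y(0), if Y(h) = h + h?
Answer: 0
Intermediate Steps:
Y(h) = 2*h
(-59 + (-3 - 4)*(-1))*Y(0) = (-59 + (-3 - 4)*(-1))*(2*0) = (-59 - 7*(-1))*0 = (-59 + 7)*0 = -52*0 = 0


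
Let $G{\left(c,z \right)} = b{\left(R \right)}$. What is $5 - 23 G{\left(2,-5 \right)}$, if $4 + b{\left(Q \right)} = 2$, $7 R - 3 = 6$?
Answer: $51$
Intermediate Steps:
$R = \frac{9}{7}$ ($R = \frac{3}{7} + \frac{1}{7} \cdot 6 = \frac{3}{7} + \frac{6}{7} = \frac{9}{7} \approx 1.2857$)
$b{\left(Q \right)} = -2$ ($b{\left(Q \right)} = -4 + 2 = -2$)
$G{\left(c,z \right)} = -2$
$5 - 23 G{\left(2,-5 \right)} = 5 - -46 = 5 + 46 = 51$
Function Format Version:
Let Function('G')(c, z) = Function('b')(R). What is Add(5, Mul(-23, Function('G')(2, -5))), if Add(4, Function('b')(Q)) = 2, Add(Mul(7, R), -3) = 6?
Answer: 51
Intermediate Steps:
R = Rational(9, 7) (R = Add(Rational(3, 7), Mul(Rational(1, 7), 6)) = Add(Rational(3, 7), Rational(6, 7)) = Rational(9, 7) ≈ 1.2857)
Function('b')(Q) = -2 (Function('b')(Q) = Add(-4, 2) = -2)
Function('G')(c, z) = -2
Add(5, Mul(-23, Function('G')(2, -5))) = Add(5, Mul(-23, -2)) = Add(5, 46) = 51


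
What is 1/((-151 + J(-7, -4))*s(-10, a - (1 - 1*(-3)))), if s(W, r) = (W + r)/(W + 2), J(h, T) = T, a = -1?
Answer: -8/2325 ≈ -0.0034409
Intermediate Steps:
s(W, r) = (W + r)/(2 + W)
1/((-151 + J(-7, -4))*s(-10, a - (1 - 1*(-3)))) = 1/((-151 - 4)*((-10 + (-1 - (1 - 1*(-3))))/(2 - 10))) = 1/(-155*(-10 + (-1 - (1 + 3)))/(-8)) = 1/(-(-155)*(-10 + (-1 - 1*4))/8) = 1/(-(-155)*(-10 + (-1 - 4))/8) = 1/(-(-155)*(-10 - 5)/8) = 1/(-(-155)*(-15)/8) = 1/(-155*15/8) = 1/(-2325/8) = -8/2325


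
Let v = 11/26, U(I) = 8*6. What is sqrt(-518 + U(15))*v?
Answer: 11*I*sqrt(470)/26 ≈ 9.1721*I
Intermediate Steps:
U(I) = 48
v = 11/26 (v = 11*(1/26) = 11/26 ≈ 0.42308)
sqrt(-518 + U(15))*v = sqrt(-518 + 48)*(11/26) = sqrt(-470)*(11/26) = (I*sqrt(470))*(11/26) = 11*I*sqrt(470)/26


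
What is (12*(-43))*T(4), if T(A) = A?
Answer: -2064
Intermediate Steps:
(12*(-43))*T(4) = (12*(-43))*4 = -516*4 = -2064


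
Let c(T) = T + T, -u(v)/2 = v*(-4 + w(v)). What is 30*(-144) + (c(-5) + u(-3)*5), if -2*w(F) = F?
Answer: -4405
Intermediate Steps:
w(F) = -F/2
u(v) = -2*v*(-4 - v/2)
c(T) = 2*T
30*(-144) + (c(-5) + u(-3)*5) = 30*(-144) + (2*(-5) - 3*(8 - 3)*5) = -4320 + (-10 - 3*5*5) = -4320 + (-10 - 15*5) = -4320 + (-10 - 75) = -4320 - 85 = -4405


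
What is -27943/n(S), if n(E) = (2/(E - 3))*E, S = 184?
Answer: -5057683/368 ≈ -13744.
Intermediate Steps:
n(E) = 2*E/(-3 + E) (n(E) = (2/(-3 + E))*E = 2*E/(-3 + E))
-27943/n(S) = -27943/(2*184/(-3 + 184)) = -27943/(2*184/181) = -27943/(2*184*(1/181)) = -27943/368/181 = -27943*181/368 = -5057683/368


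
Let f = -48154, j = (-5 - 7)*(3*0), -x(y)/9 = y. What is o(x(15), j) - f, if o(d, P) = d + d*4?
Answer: 47479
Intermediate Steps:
x(y) = -9*y
j = 0 (j = -12*0 = 0)
o(d, P) = 5*d (o(d, P) = d + 4*d = 5*d)
o(x(15), j) - f = 5*(-9*15) - 1*(-48154) = 5*(-135) + 48154 = -675 + 48154 = 47479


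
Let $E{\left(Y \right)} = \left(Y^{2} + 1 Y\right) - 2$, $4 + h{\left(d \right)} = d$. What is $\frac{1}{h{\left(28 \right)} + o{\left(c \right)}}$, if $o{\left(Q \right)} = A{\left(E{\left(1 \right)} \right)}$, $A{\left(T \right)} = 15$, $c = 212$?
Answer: $\frac{1}{39} \approx 0.025641$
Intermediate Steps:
$h{\left(d \right)} = -4 + d$
$E{\left(Y \right)} = -2 + Y + Y^{2}$ ($E{\left(Y \right)} = \left(Y^{2} + Y\right) - 2 = \left(Y + Y^{2}\right) - 2 = -2 + Y + Y^{2}$)
$o{\left(Q \right)} = 15$
$\frac{1}{h{\left(28 \right)} + o{\left(c \right)}} = \frac{1}{\left(-4 + 28\right) + 15} = \frac{1}{24 + 15} = \frac{1}{39}$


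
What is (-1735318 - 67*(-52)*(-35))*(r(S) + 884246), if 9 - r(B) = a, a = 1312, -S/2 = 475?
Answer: -1639852950294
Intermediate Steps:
S = -950 (S = -2*475 = -950)
r(B) = -1303 (r(B) = 9 - 1*1312 = 9 - 1312 = -1303)
(-1735318 - 67*(-52)*(-35))*(r(S) + 884246) = (-1735318 - 67*(-52)*(-35))*(-1303 + 884246) = (-1735318 + 3484*(-35))*882943 = (-1735318 - 121940)*882943 = -1857258*882943 = -1639852950294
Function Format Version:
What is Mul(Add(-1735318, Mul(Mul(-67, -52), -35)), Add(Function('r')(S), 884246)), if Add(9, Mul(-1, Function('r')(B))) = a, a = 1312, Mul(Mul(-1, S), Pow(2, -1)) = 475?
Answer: -1639852950294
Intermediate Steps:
S = -950 (S = Mul(-2, 475) = -950)
Function('r')(B) = -1303 (Function('r')(B) = Add(9, Mul(-1, 1312)) = Add(9, -1312) = -1303)
Mul(Add(-1735318, Mul(Mul(-67, -52), -35)), Add(Function('r')(S), 884246)) = Mul(Add(-1735318, Mul(Mul(-67, -52), -35)), Add(-1303, 884246)) = Mul(Add(-1735318, Mul(3484, -35)), 882943) = Mul(Add(-1735318, -121940), 882943) = Mul(-1857258, 882943) = -1639852950294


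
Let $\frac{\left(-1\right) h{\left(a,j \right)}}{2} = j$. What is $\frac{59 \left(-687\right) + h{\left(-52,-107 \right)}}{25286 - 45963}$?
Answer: $\frac{1753}{899} \approx 1.9499$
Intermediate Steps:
$h{\left(a,j \right)} = - 2 j$
$\frac{59 \left(-687\right) + h{\left(-52,-107 \right)}}{25286 - 45963} = \frac{59 \left(-687\right) - -214}{25286 - 45963} = \frac{-40533 + 214}{-20677} = \left(-40319\right) \left(- \frac{1}{20677}\right) = \frac{1753}{899}$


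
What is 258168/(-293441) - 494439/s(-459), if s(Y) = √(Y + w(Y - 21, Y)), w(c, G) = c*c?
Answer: -258168/293441 - 164813*√25549/25549 ≈ -1032.0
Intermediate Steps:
w(c, G) = c²
s(Y) = √(Y + (-21 + Y)²) (s(Y) = √(Y + (Y - 21)²) = √(Y + (-21 + Y)²))
258168/(-293441) - 494439/s(-459) = 258168/(-293441) - 494439/√(-459 + (-21 - 459)²) = 258168*(-1/293441) - 494439/√(-459 + (-480)²) = -258168/293441 - 494439/√(-459 + 230400) = -258168/293441 - 494439*√25549/76647 = -258168/293441 - 164813*√25549/25549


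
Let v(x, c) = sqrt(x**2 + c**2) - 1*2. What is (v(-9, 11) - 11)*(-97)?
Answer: 1261 - 97*sqrt(202) ≈ -117.63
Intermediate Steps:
v(x, c) = -2 + sqrt(c**2 + x**2) (v(x, c) = sqrt(c**2 + x**2) - 2 = -2 + sqrt(c**2 + x**2))
(v(-9, 11) - 11)*(-97) = ((-2 + sqrt(11**2 + (-9)**2)) - 11)*(-97) = ((-2 + sqrt(121 + 81)) - 11)*(-97) = ((-2 + sqrt(202)) - 11)*(-97) = (-13 + sqrt(202))*(-97) = 1261 - 97*sqrt(202)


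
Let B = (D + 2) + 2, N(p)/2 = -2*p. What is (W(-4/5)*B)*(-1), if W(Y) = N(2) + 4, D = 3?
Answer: 28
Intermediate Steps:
N(p) = -4*p (N(p) = 2*(-2*p) = -4*p)
B = 7 (B = (3 + 2) + 2 = 5 + 2 = 7)
W(Y) = -4 (W(Y) = -4*2 + 4 = -8 + 4 = -4)
(W(-4/5)*B)*(-1) = -4*7*(-1) = -28*(-1) = 28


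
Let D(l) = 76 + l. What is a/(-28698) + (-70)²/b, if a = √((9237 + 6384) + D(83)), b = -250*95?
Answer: -98/475 - √3945/14349 ≈ -0.21069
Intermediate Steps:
b = -23750
a = 2*√3945 (a = √((9237 + 6384) + (76 + 83)) = √(15621 + 159) = √15780 = 2*√3945 ≈ 125.62)
a/(-28698) + (-70)²/b = (2*√3945)/(-28698) + (-70)²/(-23750) = (2*√3945)*(-1/28698) + 4900*(-1/23750) = -√3945/14349 - 98/475 = -98/475 - √3945/14349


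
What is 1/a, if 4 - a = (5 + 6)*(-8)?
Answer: 1/92 ≈ 0.010870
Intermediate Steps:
a = 92 (a = 4 - (5 + 6)*(-8) = 4 - 11*(-8) = 4 - 1*(-88) = 4 + 88 = 92)
1/a = 1/92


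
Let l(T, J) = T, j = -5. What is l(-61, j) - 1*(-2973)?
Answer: 2912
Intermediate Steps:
l(-61, j) - 1*(-2973) = -61 - 1*(-2973) = -61 + 2973 = 2912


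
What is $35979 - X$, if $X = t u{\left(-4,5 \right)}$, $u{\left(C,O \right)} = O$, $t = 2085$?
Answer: $25554$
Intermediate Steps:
$X = 10425$ ($X = 2085 \cdot 5 = 10425$)
$35979 - X = 35979 - 10425 = 25554$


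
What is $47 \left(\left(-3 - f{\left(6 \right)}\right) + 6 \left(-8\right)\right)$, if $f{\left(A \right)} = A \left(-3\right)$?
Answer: $-1551$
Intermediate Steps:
$f{\left(A \right)} = - 3 A$
$47 \left(\left(-3 - f{\left(6 \right)}\right) + 6 \left(-8\right)\right) = 47 \left(\left(-3 - \left(-3\right) 6\right) + 6 \left(-8\right)\right) = 47 \left(\left(-3 - -18\right) - 48\right) = 47 \left(\left(-3 + 18\right) - 48\right) = 47 \left(15 - 48\right) = 47 \left(-33\right) = -1551$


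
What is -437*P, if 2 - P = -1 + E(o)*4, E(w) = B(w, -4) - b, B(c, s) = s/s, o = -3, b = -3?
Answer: 5681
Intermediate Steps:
B(c, s) = 1
E(w) = 4 (E(w) = 1 - 1*(-3) = 1 + 3 = 4)
P = -13 (P = 2 - (-1 + 4*4) = 2 - (-1 + 16) = 2 - 1*15 = 2 - 15 = -13)
-437*P = -437*(-13) = 5681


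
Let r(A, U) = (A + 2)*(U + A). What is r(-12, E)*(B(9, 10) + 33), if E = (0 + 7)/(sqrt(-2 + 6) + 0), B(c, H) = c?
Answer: 3570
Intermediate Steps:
E = 7/2 (E = 7/(sqrt(4) + 0) = 7/(2 + 0) = 7/2 ≈ 3.5000)
r(A, U) = (2 + A)*(A + U)
r(-12, E)*(B(9, 10) + 33) = ((-12)**2 + 2*(-12) + 2*(7/2) - 12*7/2)*(9 + 33) = (144 - 24 + 7 - 42)*42 = 85*42 = 3570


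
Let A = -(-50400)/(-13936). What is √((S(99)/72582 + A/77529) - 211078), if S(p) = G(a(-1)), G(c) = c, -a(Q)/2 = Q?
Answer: I*√140851996244782930196742486093/816883300623 ≈ 459.43*I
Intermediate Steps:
a(Q) = -2*Q
A = -3150/871 (A = -(-50400)*(-1)/13936 = -8*1575/3484 = -3150/871 ≈ -3.6165)
S(p) = 2 (S(p) = -2*(-1) = 2)
√((S(99)/72582 + A/77529) - 211078) = √((2/72582 - 3150/871/77529) - 211078) = √((2*(1/72582) - 3150/871*1/77529) - 211078) = √((1/36291 - 1050/22509253) - 211078) = √(-15596297/816883300623 - 211078) = √(-172426093344497891/816883300623) = I*√140851996244782930196742486093/816883300623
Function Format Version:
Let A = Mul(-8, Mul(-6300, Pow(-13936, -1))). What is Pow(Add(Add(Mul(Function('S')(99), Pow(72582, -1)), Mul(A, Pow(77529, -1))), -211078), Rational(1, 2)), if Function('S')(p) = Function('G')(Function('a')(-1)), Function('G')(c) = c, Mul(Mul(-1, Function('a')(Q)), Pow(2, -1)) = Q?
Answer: Mul(Rational(1, 816883300623), I, Pow(140851996244782930196742486093, Rational(1, 2))) ≈ Mul(459.43, I)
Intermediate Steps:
Function('a')(Q) = Mul(-2, Q)
A = Rational(-3150, 871) (A = Mul(-8, Mul(-6300, Rational(-1, 13936))) = Mul(-8, Rational(1575, 3484)) = Rational(-3150, 871) ≈ -3.6165)
Function('S')(p) = 2 (Function('S')(p) = Mul(-2, -1) = 2)
Pow(Add(Add(Mul(Function('S')(99), Pow(72582, -1)), Mul(A, Pow(77529, -1))), -211078), Rational(1, 2)) = Pow(Add(Add(Mul(2, Pow(72582, -1)), Mul(Rational(-3150, 871), Pow(77529, -1))), -211078), Rational(1, 2)) = Pow(Add(Add(Mul(2, Rational(1, 72582)), Mul(Rational(-3150, 871), Rational(1, 77529))), -211078), Rational(1, 2)) = Pow(Add(Add(Rational(1, 36291), Rational(-1050, 22509253)), -211078), Rational(1, 2)) = Pow(Add(Rational(-15596297, 816883300623), -211078), Rational(1, 2)) = Pow(Rational(-172426093344497891, 816883300623), Rational(1, 2)) = Mul(Rational(1, 816883300623), I, Pow(140851996244782930196742486093, Rational(1, 2)))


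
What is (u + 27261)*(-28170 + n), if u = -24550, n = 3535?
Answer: -66785485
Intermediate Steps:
(u + 27261)*(-28170 + n) = (-24550 + 27261)*(-28170 + 3535) = 2711*(-24635) = -66785485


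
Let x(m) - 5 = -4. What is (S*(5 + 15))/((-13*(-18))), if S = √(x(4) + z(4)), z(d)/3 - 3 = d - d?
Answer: 10*√10/117 ≈ 0.27028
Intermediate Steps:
z(d) = 9 (z(d) = 9 + 3*(d - d) = 9 + 3*0 = 9 + 0 = 9)
x(m) = 1 (x(m) = 5 - 4 = 1)
S = √10 (S = √(1 + 9) = √10 ≈ 3.1623)
(S*(5 + 15))/((-13*(-18))) = (√10*(5 + 15))/((-13*(-18))) = (√10*20)/234 = (20*√10)*(1/234) = 10*√10/117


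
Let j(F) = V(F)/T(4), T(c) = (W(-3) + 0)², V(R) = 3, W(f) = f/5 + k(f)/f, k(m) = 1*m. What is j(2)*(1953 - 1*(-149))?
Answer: 78825/2 ≈ 39413.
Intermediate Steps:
k(m) = m
W(f) = 1 + f/5 (W(f) = f/5 + f/f = f*(⅕) + 1 = f/5 + 1 = 1 + f/5)
T(c) = 4/25 (T(c) = ((1 + (⅕)*(-3)) + 0)² = ((1 - ⅗) + 0)² = (⅖ + 0)² = (⅖)² = 4/25)
j(F) = 75/4 (j(F) = 3/(4/25) = 3*(25/4) = 75/4)
j(2)*(1953 - 1*(-149)) = 75*(1953 - 1*(-149))/4 = 75*(1953 + 149)/4 = (75/4)*2102 = 78825/2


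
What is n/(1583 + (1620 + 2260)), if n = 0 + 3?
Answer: 1/1821 ≈ 0.00054915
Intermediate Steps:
n = 3
n/(1583 + (1620 + 2260)) = 3/(1583 + (1620 + 2260)) = 3/(1583 + 3880) = 3/5463 = 3*(1/5463) = 1/1821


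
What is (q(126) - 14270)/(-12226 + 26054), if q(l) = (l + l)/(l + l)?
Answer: -14269/13828 ≈ -1.0319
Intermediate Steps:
q(l) = 1 (q(l) = (2*l)/((2*l)) = (2*l)*(1/(2*l)) = 1)
(q(126) - 14270)/(-12226 + 26054) = (1 - 14270)/(-12226 + 26054) = -14269/13828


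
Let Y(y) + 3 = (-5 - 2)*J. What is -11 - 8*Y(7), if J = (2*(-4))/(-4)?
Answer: 125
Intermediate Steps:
J = 2 (J = -8*(-1/4) = 2)
Y(y) = -17 (Y(y) = -3 + (-5 - 2)*2 = -3 - 7*2 = -3 - 14 = -17)
-11 - 8*Y(7) = -11 - 8*(-17) = -11 + 136 = 125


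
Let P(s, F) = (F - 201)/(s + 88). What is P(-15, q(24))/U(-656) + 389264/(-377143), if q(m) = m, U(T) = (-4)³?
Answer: -1751887097/1762012096 ≈ -0.99425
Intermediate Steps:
U(T) = -64
P(s, F) = (-201 + F)/(88 + s)
P(-15, q(24))/U(-656) + 389264/(-377143) = ((-201 + 24)/(88 - 15))/(-64) + 389264/(-377143) = (-177/73)*(-1/64) + 389264*(-1/377143) = ((1/73)*(-177))*(-1/64) - 389264/377143 = -177/73*(-1/64) - 389264/377143 = 177/4672 - 389264/377143 = -1751887097/1762012096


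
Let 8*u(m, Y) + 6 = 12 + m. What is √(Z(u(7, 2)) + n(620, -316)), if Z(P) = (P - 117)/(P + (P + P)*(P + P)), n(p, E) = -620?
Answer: I*√141630/15 ≈ 25.089*I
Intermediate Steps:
u(m, Y) = ¾ + m/8 (u(m, Y) = -¾ + (12 + m)/8 = -¾ + (3/2 + m/8) = ¾ + m/8)
Z(P) = (-117 + P)/(P + 4*P²) (Z(P) = (-117 + P)/(P + (2*P)*(2*P)) = (-117 + P)/(P + 4*P²))
√(Z(u(7, 2)) + n(620, -316)) = √((-117 + (¾ + (⅛)*7))/((¾ + (⅛)*7)*(1 + 4*(¾ + (⅛)*7))) - 620) = √((-117 + (¾ + 7/8))/((¾ + 7/8)*(1 + 4*(¾ + 7/8))) - 620) = √((-117 + 13/8)/((13/8)*(1 + 4*(13/8))) - 620) = √((8/13)*(-923/8)/(1 + 13/2) - 620) = √((8/13)*(-923/8)/(15/2) - 620) = √((8/13)*(2/15)*(-923/8) - 620) = √(-142/15 - 620) = √(-9442/15) = I*√141630/15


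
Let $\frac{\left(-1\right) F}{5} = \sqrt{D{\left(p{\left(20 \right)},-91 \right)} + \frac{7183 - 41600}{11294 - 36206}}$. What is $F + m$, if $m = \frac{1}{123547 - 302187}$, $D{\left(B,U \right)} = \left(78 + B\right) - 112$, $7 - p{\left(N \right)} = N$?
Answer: $- \frac{1}{178640} - \frac{5 i \sqrt{196605331}}{2076} \approx -5.5979 \cdot 10^{-6} - 33.771 i$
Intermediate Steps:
$p{\left(N \right)} = 7 - N$
$D{\left(B,U \right)} = -34 + B$
$m = - \frac{1}{178640}$ ($m = \frac{1}{-178640} = - \frac{1}{178640} \approx -5.5979 \cdot 10^{-6}$)
$F = - \frac{5 i \sqrt{196605331}}{2076}$ ($F = - 5 \sqrt{\left(-34 + \left(7 - 20\right)\right) + \frac{7183 - 41600}{11294 - 36206}} = - 5 \sqrt{\left(-34 + \left(7 - 20\right)\right) - \frac{34417}{-24912}} = - 5 \sqrt{\left(-34 - 13\right) - - \frac{34417}{24912}} = - 5 \sqrt{-47 + \frac{34417}{24912}} = - 5 \sqrt{- \frac{1136447}{24912}} = - 5 \frac{i \sqrt{196605331}}{2076} = - \frac{5 i \sqrt{196605331}}{2076} \approx - 33.771 i$)
$F + m = - \frac{5 i \sqrt{196605331}}{2076} - \frac{1}{178640} = - \frac{1}{178640} - \frac{5 i \sqrt{196605331}}{2076}$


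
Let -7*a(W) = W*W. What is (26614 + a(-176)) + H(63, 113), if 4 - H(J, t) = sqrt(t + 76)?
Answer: 155350/7 - 3*sqrt(21) ≈ 22179.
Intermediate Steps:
a(W) = -W**2/7 (a(W) = -W*W/7 = -W**2/7)
H(J, t) = 4 - sqrt(76 + t) (H(J, t) = 4 - sqrt(t + 76) = 4 - sqrt(76 + t))
(26614 + a(-176)) + H(63, 113) = (26614 - 1/7*(-176)**2) + (4 - sqrt(76 + 113)) = (26614 - 1/7*30976) + (4 - sqrt(189)) = (26614 - 30976/7) + (4 - 3*sqrt(21)) = 155322/7 + (4 - 3*sqrt(21)) = 155350/7 - 3*sqrt(21)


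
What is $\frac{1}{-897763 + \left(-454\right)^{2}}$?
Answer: $- \frac{1}{691647} \approx -1.4458 \cdot 10^{-6}$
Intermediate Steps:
$\frac{1}{-897763 + \left(-454\right)^{2}} = \frac{1}{-897763 + 206116} = \frac{1}{-691647} = - \frac{1}{691647}$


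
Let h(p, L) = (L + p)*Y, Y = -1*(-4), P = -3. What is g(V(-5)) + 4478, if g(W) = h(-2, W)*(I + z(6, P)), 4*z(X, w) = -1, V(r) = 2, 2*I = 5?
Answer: 4478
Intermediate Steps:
I = 5/2 (I = (½)*5 = 5/2 ≈ 2.5000)
Y = 4
z(X, w) = -¼ (z(X, w) = (¼)*(-1) = -¼)
h(p, L) = 4*L + 4*p (h(p, L) = (L + p)*4 = 4*L + 4*p)
g(W) = -18 + 9*W (g(W) = (4*W + 4*(-2))*(5/2 - ¼) = (4*W - 8)*(9/4) = (-8 + 4*W)*(9/4) = -18 + 9*W)
g(V(-5)) + 4478 = (-18 + 9*2) + 4478 = (-18 + 18) + 4478 = 0 + 4478 = 4478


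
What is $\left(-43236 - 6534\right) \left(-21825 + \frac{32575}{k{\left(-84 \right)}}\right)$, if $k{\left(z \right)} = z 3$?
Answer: $\frac{2185327625}{2} \approx 1.0927 \cdot 10^{9}$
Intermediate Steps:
$k{\left(z \right)} = 3 z$
$\left(-43236 - 6534\right) \left(-21825 + \frac{32575}{k{\left(-84 \right)}}\right) = \left(-43236 - 6534\right) \left(-21825 + \frac{32575}{3 \left(-84\right)}\right) = - 49770 \left(-21825 + \frac{32575}{-252}\right) = - 49770 \left(-21825 + 32575 \left(- \frac{1}{252}\right)\right) = - 49770 \left(-21825 - \frac{32575}{252}\right) = \left(-49770\right) \left(- \frac{5532475}{252}\right) = \frac{2185327625}{2}$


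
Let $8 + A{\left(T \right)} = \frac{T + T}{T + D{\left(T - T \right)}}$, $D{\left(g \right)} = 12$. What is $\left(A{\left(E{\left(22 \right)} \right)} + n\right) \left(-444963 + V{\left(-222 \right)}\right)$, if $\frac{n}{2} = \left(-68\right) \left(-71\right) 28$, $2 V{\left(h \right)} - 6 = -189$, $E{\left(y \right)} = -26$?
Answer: $- \frac{842286113757}{7} \approx -1.2033 \cdot 10^{11}$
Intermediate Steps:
$V{\left(h \right)} = - \frac{183}{2}$ ($V{\left(h \right)} = 3 + \frac{1}{2} \left(-189\right) = 3 - \frac{189}{2} = - \frac{183}{2}$)
$n = 270368$ ($n = 2 \left(-68\right) \left(-71\right) 28 = 2 \cdot 4828 \cdot 28 = 2 \cdot 135184 = 270368$)
$A{\left(T \right)} = -8 + \frac{2 T}{12 + T}$ ($A{\left(T \right)} = -8 + \frac{T + T}{T + 12} = -8 + \frac{2 T}{12 + T}$)
$\left(A{\left(E{\left(22 \right)} \right)} + n\right) \left(-444963 + V{\left(-222 \right)}\right) = \left(\frac{6 \left(-16 - -26\right)}{12 - 26} + 270368\right) \left(-444963 - \frac{183}{2}\right) = \left(\frac{6 \left(-16 + 26\right)}{-14} + 270368\right) \left(- \frac{890109}{2}\right) = \left(6 \left(- \frac{1}{14}\right) 10 + 270368\right) \left(- \frac{890109}{2}\right) = \left(- \frac{30}{7} + 270368\right) \left(- \frac{890109}{2}\right) = \frac{1892546}{7} \left(- \frac{890109}{2}\right) = - \frac{842286113757}{7}$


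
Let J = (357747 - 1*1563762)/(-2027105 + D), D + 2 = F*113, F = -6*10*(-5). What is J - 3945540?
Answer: -7864276740765/1993207 ≈ -3.9455e+6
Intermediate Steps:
F = 300 (F = -60*(-5) = 300)
D = 33898 (D = -2 + 300*113 = -2 + 33900 = 33898)
J = 1206015/1993207 (J = (357747 - 1*1563762)/(-2027105 + 33898) = (357747 - 1563762)/(-1993207) = -1206015*(-1/1993207) = 1206015/1993207 ≈ 0.60506)
J - 3945540 = 1206015/1993207 - 3945540 = -7864276740765/1993207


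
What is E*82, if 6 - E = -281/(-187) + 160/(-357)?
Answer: 1592522/3927 ≈ 405.53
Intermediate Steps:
E = 19421/3927 (E = 6 - (-281/(-187) + 160/(-357)) = 6 - (-281*(-1/187) + 160*(-1/357)) = 6 - (281/187 - 160/357) = 6 - 1*4141/3927 = 6 - 4141/3927 = 19421/3927 ≈ 4.9455)
E*82 = (19421/3927)*82 = 1592522/3927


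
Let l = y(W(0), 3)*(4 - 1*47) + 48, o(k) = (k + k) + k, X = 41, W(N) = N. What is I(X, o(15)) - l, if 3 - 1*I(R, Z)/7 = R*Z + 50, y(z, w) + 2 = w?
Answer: -13249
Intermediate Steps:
y(z, w) = -2 + w
o(k) = 3*k (o(k) = 2*k + k = 3*k)
I(R, Z) = -329 - 7*R*Z (I(R, Z) = 21 - 7*(R*Z + 50) = 21 - 7*(50 + R*Z) = 21 + (-350 - 7*R*Z) = -329 - 7*R*Z)
l = 5 (l = (-2 + 3)*(4 - 1*47) + 48 = 1*(4 - 47) + 48 = 1*(-43) + 48 = -43 + 48 = 5)
I(X, o(15)) - l = (-329 - 7*41*3*15) - 1*5 = (-329 - 7*41*45) - 5 = (-329 - 12915) - 5 = -13244 - 5 = -13249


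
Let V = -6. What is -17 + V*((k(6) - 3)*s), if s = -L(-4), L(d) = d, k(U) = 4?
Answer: -41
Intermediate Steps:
s = 4 (s = -1*(-4) = 4)
-17 + V*((k(6) - 3)*s) = -17 - 6*(4 - 3)*4 = -17 - 6*4 = -17 - 24 = -41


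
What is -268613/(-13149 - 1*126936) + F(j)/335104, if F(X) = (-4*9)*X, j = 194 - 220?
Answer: 1024368299/533443680 ≈ 1.9203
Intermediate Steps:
j = -26
F(X) = -36*X
-268613/(-13149 - 1*126936) + F(j)/335104 = -268613/(-13149 - 1*126936) - 36*(-26)/335104 = -268613/(-13149 - 126936) + 936*(1/335104) = -268613/(-140085) + 117/41888 = -268613*(-1/140085) + 117/41888 = 268613/140085 + 117/41888 = 1024368299/533443680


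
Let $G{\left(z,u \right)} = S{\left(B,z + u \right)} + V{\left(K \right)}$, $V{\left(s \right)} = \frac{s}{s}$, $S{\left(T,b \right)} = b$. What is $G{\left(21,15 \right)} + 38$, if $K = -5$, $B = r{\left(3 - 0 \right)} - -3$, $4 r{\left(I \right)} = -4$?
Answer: $75$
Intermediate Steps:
$r{\left(I \right)} = -1$ ($r{\left(I \right)} = \frac{1}{4} \left(-4\right) = -1$)
$B = 2$ ($B = -1 - -3 = -1 + 3 = 2$)
$V{\left(s \right)} = 1$
$G{\left(z,u \right)} = 1 + u + z$ ($G{\left(z,u \right)} = \left(z + u\right) + 1 = \left(u + z\right) + 1 = 1 + u + z$)
$G{\left(21,15 \right)} + 38 = \left(1 + 15 + 21\right) + 38 = 37 + 38 = 75$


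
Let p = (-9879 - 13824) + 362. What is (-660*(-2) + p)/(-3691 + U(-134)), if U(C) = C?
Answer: 22021/3825 ≈ 5.7571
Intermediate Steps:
p = -23341 (p = -23703 + 362 = -23341)
(-660*(-2) + p)/(-3691 + U(-134)) = (-660*(-2) - 23341)/(-3691 - 134) = (1320 - 23341)/(-3825) = -22021*(-1/3825) = 22021/3825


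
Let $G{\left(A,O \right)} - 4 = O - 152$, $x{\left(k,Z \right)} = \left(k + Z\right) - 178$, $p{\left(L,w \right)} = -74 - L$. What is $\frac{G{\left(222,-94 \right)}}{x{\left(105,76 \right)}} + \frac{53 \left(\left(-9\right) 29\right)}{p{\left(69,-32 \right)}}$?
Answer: $\frac{6893}{429} \approx 16.068$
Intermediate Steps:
$x{\left(k,Z \right)} = -178 + Z + k$ ($x{\left(k,Z \right)} = \left(Z + k\right) - 178 = -178 + Z + k$)
$G{\left(A,O \right)} = -148 + O$ ($G{\left(A,O \right)} = 4 + \left(O - 152\right) = 4 + \left(-152 + O\right) = -148 + O$)
$\frac{G{\left(222,-94 \right)}}{x{\left(105,76 \right)}} + \frac{53 \left(\left(-9\right) 29\right)}{p{\left(69,-32 \right)}} = \frac{-148 - 94}{-178 + 76 + 105} + \frac{53 \left(\left(-9\right) 29\right)}{-74 - 69} = - \frac{242}{3} + \frac{53 \left(-261\right)}{-74 - 69} = \left(-242\right) \frac{1}{3} - \frac{13833}{-143} = - \frac{242}{3} - - \frac{13833}{143} = - \frac{242}{3} + \frac{13833}{143} = \frac{6893}{429}$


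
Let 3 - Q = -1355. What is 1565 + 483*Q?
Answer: 657479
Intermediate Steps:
Q = 1358 (Q = 3 - 1*(-1355) = 3 + 1355 = 1358)
1565 + 483*Q = 1565 + 483*1358 = 1565 + 655914 = 657479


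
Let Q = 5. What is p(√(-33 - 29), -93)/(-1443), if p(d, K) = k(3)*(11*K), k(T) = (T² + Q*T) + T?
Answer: 9207/481 ≈ 19.141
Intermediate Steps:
k(T) = T² + 6*T (k(T) = (T² + 5*T) + T = T² + 6*T)
p(d, K) = 297*K (p(d, K) = (3*(6 + 3))*(11*K) = (3*9)*(11*K) = 27*(11*K) = 297*K)
p(√(-33 - 29), -93)/(-1443) = (297*(-93))/(-1443) = -27621*(-1/1443) = 9207/481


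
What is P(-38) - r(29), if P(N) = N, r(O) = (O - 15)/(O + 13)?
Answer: -115/3 ≈ -38.333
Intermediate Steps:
r(O) = (-15 + O)/(13 + O)
P(-38) - r(29) = -38 - (-15 + 29)/(13 + 29) = -38 - 14/42 = -38 - 1*⅓ = -38 - ⅓ = -115/3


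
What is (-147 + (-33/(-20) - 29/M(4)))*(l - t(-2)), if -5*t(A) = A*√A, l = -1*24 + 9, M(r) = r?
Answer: 2289 + 1526*I*√2/25 ≈ 2289.0 + 86.324*I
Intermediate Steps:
l = -15 (l = -24 + 9 = -15)
t(A) = -A^(3/2)/5 (t(A) = -A*√A/5 = -A^(3/2)/5)
(-147 + (-33/(-20) - 29/M(4)))*(l - t(-2)) = (-147 + (-33/(-20) - 29/4))*(-15 - (-1)*(-2)^(3/2)/5) = (-147 + (-33*(-1/20) - 29*¼))*(-15 - (-1)*(-2*I*√2)/5) = (-147 + (33/20 - 29/4))*(-15 - 2*I*√2/5) = (-147 - 28/5)*(-15 - 2*I*√2/5) = -763*(-15 - 2*I*√2/5)/5 = 2289 + 1526*I*√2/25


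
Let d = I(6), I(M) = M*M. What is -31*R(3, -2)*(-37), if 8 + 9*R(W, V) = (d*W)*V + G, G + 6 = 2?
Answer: -87172/3 ≈ -29057.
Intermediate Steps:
I(M) = M²
G = -4 (G = -6 + 2 = -4)
d = 36 (d = 6² = 36)
R(W, V) = -4/3 + 4*V*W (R(W, V) = -8/9 + ((36*W)*V - 4)/9 = -8/9 + (36*V*W - 4)/9 = -8/9 + (-4 + 36*V*W)/9 = -8/9 + (-4/9 + 4*V*W) = -4/3 + 4*V*W)
-31*R(3, -2)*(-37) = -31*(-4/3 + 4*(-2)*3)*(-37) = -31*(-4/3 - 24)*(-37) = -31*(-76/3)*(-37) = (2356/3)*(-37) = -87172/3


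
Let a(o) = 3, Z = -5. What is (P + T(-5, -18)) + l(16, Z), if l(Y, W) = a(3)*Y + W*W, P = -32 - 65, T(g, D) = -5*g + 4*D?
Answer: -71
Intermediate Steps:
P = -97
l(Y, W) = W² + 3*Y (l(Y, W) = 3*Y + W*W = 3*Y + W² = W² + 3*Y)
(P + T(-5, -18)) + l(16, Z) = (-97 + (-5*(-5) + 4*(-18))) + ((-5)² + 3*16) = (-97 + (25 - 72)) + (25 + 48) = (-97 - 47) + 73 = -144 + 73 = -71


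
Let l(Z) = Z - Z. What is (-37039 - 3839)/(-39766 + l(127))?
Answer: 20439/19883 ≈ 1.0280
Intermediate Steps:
l(Z) = 0
(-37039 - 3839)/(-39766 + l(127)) = (-37039 - 3839)/(-39766 + 0) = -40878/(-39766) = -40878*(-1/39766) = 20439/19883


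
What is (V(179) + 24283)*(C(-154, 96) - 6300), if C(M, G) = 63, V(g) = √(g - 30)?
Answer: -151453071 - 6237*√149 ≈ -1.5153e+8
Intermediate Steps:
V(g) = √(-30 + g)
(V(179) + 24283)*(C(-154, 96) - 6300) = (√(-30 + 179) + 24283)*(63 - 6300) = (√149 + 24283)*(-6237) = (24283 + √149)*(-6237) = -151453071 - 6237*√149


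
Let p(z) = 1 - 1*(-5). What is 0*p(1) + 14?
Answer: 14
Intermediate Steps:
p(z) = 6 (p(z) = 1 + 5 = 6)
0*p(1) + 14 = 0*6 + 14 = 0 + 14 = 14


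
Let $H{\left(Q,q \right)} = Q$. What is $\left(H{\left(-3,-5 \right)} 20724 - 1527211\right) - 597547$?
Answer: $-2186930$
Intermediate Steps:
$\left(H{\left(-3,-5 \right)} 20724 - 1527211\right) - 597547 = \left(\left(-3\right) 20724 - 1527211\right) - 597547 = \left(-62172 - 1527211\right) - 597547 = -1589383 - 597547 = -2186930$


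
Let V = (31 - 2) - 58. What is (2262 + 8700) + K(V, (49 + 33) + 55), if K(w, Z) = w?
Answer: 10933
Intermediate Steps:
V = -29 (V = 29 - 58 = -29)
(2262 + 8700) + K(V, (49 + 33) + 55) = (2262 + 8700) - 29 = 10962 - 29 = 10933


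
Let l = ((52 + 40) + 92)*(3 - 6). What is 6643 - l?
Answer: 7195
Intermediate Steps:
l = -552 (l = (92 + 92)*(-3) = 184*(-3) = -552)
6643 - l = 6643 - 1*(-552) = 6643 + 552 = 7195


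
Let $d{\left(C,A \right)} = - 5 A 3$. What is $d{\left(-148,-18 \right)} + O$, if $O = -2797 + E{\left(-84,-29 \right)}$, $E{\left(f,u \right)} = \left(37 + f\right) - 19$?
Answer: $-2593$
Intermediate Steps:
$d{\left(C,A \right)} = - 15 A$
$E{\left(f,u \right)} = 18 + f$
$O = -2863$ ($O = -2797 + \left(18 - 84\right) = -2797 - 66 = -2863$)
$d{\left(-148,-18 \right)} + O = \left(-15\right) \left(-18\right) - 2863 = 270 - 2863 = -2593$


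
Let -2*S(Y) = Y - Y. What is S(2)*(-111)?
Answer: 0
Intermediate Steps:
S(Y) = 0 (S(Y) = -(Y - Y)/2 = -½*0 = 0)
S(2)*(-111) = 0*(-111) = 0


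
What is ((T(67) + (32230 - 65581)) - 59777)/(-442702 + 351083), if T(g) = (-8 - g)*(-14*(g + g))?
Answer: -47572/91619 ≈ -0.51924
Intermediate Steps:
T(g) = -28*g*(-8 - g) (T(g) = (-8 - g)*(-28*g) = -28*g*(-8 - g))
((T(67) + (32230 - 65581)) - 59777)/(-442702 + 351083) = ((28*67*(8 + 67) + (32230 - 65581)) - 59777)/(-442702 + 351083) = ((28*67*75 - 33351) - 59777)/(-91619) = ((140700 - 33351) - 59777)*(-1/91619) = (107349 - 59777)*(-1/91619) = 47572*(-1/91619) = -47572/91619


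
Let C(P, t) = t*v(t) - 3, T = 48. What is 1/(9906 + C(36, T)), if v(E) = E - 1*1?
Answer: 1/12159 ≈ 8.2244e-5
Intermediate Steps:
v(E) = -1 + E (v(E) = E - 1 = -1 + E)
C(P, t) = -3 + t*(-1 + t) (C(P, t) = t*(-1 + t) - 3 = -3 + t*(-1 + t))
1/(9906 + C(36, T)) = 1/(9906 + (-3 + 48*(-1 + 48))) = 1/(9906 + (-3 + 48*47)) = 1/(9906 + (-3 + 2256)) = 1/(9906 + 2253) = 1/12159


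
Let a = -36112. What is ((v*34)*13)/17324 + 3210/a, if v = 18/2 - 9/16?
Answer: 648075/5127904 ≈ 0.12638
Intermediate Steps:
v = 135/16 (v = 18*(½) - 9*1/16 = 9 - 9/16 = 135/16 ≈ 8.4375)
((v*34)*13)/17324 + 3210/a = (((135/16)*34)*13)/17324 + 3210/(-36112) = ((2295/8)*13)*(1/17324) + 3210*(-1/36112) = (29835/8)*(1/17324) - 1605/18056 = 29835/138592 - 1605/18056 = 648075/5127904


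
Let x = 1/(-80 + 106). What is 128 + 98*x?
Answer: 1713/13 ≈ 131.77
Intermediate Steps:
x = 1/26 ≈ 0.038462
128 + 98*x = 128 + 98*(1/26) = 128 + 49/13 = 1713/13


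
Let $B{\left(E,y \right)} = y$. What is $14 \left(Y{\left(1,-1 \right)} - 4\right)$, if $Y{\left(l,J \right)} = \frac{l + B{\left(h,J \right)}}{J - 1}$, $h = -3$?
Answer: $-56$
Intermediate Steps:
$Y{\left(l,J \right)} = \frac{J + l}{-1 + J}$ ($Y{\left(l,J \right)} = \frac{l + J}{J - 1} = \frac{J + l}{-1 + J}$)
$14 \left(Y{\left(1,-1 \right)} - 4\right) = 14 \left(\frac{-1 + 1}{-1 - 1} - 4\right) = 14 \left(\frac{1}{-2} \cdot 0 - 4\right) = 14 \left(\left(- \frac{1}{2}\right) 0 - 4\right) = 14 \left(0 - 4\right) = 14 \left(-4\right) = -56$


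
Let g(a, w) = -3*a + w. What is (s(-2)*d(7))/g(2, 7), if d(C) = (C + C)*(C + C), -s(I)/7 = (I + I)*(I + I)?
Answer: -21952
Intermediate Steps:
g(a, w) = w - 3*a
s(I) = -28*I**2 (s(I) = -7*(I + I)*(I + I) = -7*2*I*2*I = -28*I**2)
d(C) = 4*C**2 (d(C) = (2*C)*(2*C) = 4*C**2)
(s(-2)*d(7))/g(2, 7) = ((-28*(-2)**2)*(4*7**2))/(7 - 3*2) = ((-28*4)*(4*49))/(7 - 6) = -112*196/1 = -21952*1 = -21952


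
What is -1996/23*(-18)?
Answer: 35928/23 ≈ 1562.1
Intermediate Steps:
-1996/23*(-18) = 35928/23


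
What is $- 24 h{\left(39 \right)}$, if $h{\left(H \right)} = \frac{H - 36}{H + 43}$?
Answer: $- \frac{36}{41} \approx -0.87805$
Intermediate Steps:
$h{\left(H \right)} = \frac{-36 + H}{43 + H}$
$- 24 h{\left(39 \right)} = - 24 \frac{-36 + 39}{43 + 39} = - 24 \cdot \frac{1}{82} \cdot 3 = \left(-24\right) \frac{3}{82} = - \frac{36}{41}$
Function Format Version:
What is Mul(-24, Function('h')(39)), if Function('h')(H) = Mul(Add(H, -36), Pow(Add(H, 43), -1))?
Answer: Rational(-36, 41) ≈ -0.87805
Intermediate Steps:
Function('h')(H) = Mul(Pow(Add(43, H), -1), Add(-36, H)) (Function('h')(H) = Mul(Add(-36, H), Pow(Add(43, H), -1)) = Mul(Pow(Add(43, H), -1), Add(-36, H)))
Mul(-24, Function('h')(39)) = Mul(-24, Mul(Pow(Add(43, 39), -1), Add(-36, 39))) = Mul(-24, Mul(Pow(82, -1), 3)) = Mul(-24, Mul(Rational(1, 82), 3)) = Mul(-24, Rational(3, 82)) = Rational(-36, 41)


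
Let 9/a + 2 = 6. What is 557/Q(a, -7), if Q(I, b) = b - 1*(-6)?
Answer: -557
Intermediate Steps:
a = 9/4 (a = 9/(-2 + 6) = 9/4 ≈ 2.2500)
Q(I, b) = 6 + b (Q(I, b) = b + 6 = 6 + b)
557/Q(a, -7) = 557/(6 - 7) = 557/(-1) = 557*(-1) = -557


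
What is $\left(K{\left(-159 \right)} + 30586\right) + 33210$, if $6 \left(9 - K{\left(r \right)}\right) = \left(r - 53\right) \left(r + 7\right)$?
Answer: $\frac{175303}{3} \approx 58434.0$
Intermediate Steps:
$K{\left(r \right)} = 9 - \frac{\left(-53 + r\right) \left(7 + r\right)}{6}$ ($K{\left(r \right)} = 9 - \frac{\left(r - 53\right) \left(r + 7\right)}{6} = 9 - \frac{\left(-53 + r\right) \left(7 + r\right)}{6}$)
$\left(K{\left(-159 \right)} + 30586\right) + 33210 = \left(\left(\frac{425}{6} - \frac{\left(-159\right)^{2}}{6} + \frac{23}{3} \left(-159\right)\right) + 30586\right) + 33210 = \left(\left(\frac{425}{6} - \frac{8427}{2} - 1219\right) + 30586\right) + 33210 = \left(- \frac{16085}{3} + 30586\right) + 33210 = \frac{75673}{3} + 33210 = \frac{175303}{3}$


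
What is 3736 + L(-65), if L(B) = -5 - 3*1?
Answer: 3728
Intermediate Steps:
L(B) = -8 (L(B) = -5 - 3 = -8)
3736 + L(-65) = 3736 - 8 = 3728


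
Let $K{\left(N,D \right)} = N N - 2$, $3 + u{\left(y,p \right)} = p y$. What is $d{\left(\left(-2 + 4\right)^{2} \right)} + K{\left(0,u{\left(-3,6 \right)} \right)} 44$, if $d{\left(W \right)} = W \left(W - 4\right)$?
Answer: $-88$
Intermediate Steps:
$u{\left(y,p \right)} = -3 + p y$
$K{\left(N,D \right)} = -2 + N^{2}$ ($K{\left(N,D \right)} = N^{2} - 2 = -2 + N^{2}$)
$d{\left(W \right)} = W \left(-4 + W\right)$ ($d{\left(W \right)} = W \left(W - 4\right) = W \left(-4 + W\right)$)
$d{\left(\left(-2 + 4\right)^{2} \right)} + K{\left(0,u{\left(-3,6 \right)} \right)} 44 = \left(-2 + 4\right)^{2} \left(-4 + \left(-2 + 4\right)^{2}\right) + \left(-2 + 0^{2}\right) 44 = 2^{2} \left(-4 + 2^{2}\right) + \left(-2 + 0\right) 44 = 4 \left(-4 + 4\right) - 88 = 4 \cdot 0 - 88 = 0 - 88 = -88$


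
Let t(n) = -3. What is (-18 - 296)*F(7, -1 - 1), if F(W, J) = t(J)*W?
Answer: 6594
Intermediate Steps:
F(W, J) = -3*W
(-18 - 296)*F(7, -1 - 1) = (-18 - 296)*(-3*7) = -314*(-21) = 6594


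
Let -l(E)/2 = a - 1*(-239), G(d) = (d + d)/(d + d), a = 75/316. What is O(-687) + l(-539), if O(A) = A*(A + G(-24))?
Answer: 74386957/158 ≈ 4.7080e+5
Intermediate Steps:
a = 75/316 (a = 75*(1/316) = 75/316 ≈ 0.23734)
G(d) = 1 (G(d) = (2*d)/((2*d)) = (2*d)*(1/(2*d)) = 1)
l(E) = -75599/158 (l(E) = -2*(75/316 - 1*(-239)) = -2*(75/316 + 239) = -2*75599/316 = -75599/158)
O(A) = A*(1 + A) (O(A) = A*(A + 1) = A*(1 + A))
O(-687) + l(-539) = -687*(1 - 687) - 75599/158 = -687*(-686) - 75599/158 = 471282 - 75599/158 = 74386957/158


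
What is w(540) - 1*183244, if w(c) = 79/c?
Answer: -98951681/540 ≈ -1.8324e+5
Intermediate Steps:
w(540) - 1*183244 = 79/540 - 1*183244 = 79*(1/540) - 183244 = 79/540 - 183244 = -98951681/540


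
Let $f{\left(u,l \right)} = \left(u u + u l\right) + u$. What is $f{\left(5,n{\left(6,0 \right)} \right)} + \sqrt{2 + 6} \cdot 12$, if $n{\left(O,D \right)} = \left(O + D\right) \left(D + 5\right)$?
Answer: $180 + 24 \sqrt{2} \approx 213.94$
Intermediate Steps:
$n{\left(O,D \right)} = \left(5 + D\right) \left(D + O\right)$ ($n{\left(O,D \right)} = \left(D + O\right) \left(5 + D\right) = \left(5 + D\right) \left(D + O\right)$)
$f{\left(u,l \right)} = u + u^{2} + l u$ ($f{\left(u,l \right)} = \left(u^{2} + l u\right) + u = u + u^{2} + l u$)
$f{\left(5,n{\left(6,0 \right)} \right)} + \sqrt{2 + 6} \cdot 12 = 5 \left(1 + \left(0^{2} + 5 \cdot 0 + 5 \cdot 6 + 0 \cdot 6\right) + 5\right) + \sqrt{2 + 6} \cdot 12 = 5 \left(1 + \left(0 + 0 + 30 + 0\right) + 5\right) + \sqrt{8} \cdot 12 = 5 \left(1 + 30 + 5\right) + 2 \sqrt{2} \cdot 12 = 5 \cdot 36 + 24 \sqrt{2} = 180 + 24 \sqrt{2}$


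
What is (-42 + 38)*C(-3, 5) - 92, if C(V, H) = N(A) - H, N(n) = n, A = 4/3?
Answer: -232/3 ≈ -77.333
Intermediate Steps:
A = 4/3 (A = 4*(1/3) = 4/3 ≈ 1.3333)
C(V, H) = 4/3 - H
(-42 + 38)*C(-3, 5) - 92 = (-42 + 38)*(4/3 - 1*5) - 92 = -4*(4/3 - 5) - 92 = -4*(-11/3) - 92 = 44/3 - 92 = -232/3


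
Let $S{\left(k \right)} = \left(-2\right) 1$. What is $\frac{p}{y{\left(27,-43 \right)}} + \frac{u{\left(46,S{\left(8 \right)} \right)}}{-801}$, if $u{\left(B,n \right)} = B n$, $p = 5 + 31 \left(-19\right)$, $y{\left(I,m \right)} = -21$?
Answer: $\frac{156572}{5607} \approx 27.924$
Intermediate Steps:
$S{\left(k \right)} = -2$
$p = -584$ ($p = 5 - 589 = -584$)
$\frac{p}{y{\left(27,-43 \right)}} + \frac{u{\left(46,S{\left(8 \right)} \right)}}{-801} = - \frac{584}{-21} + \frac{46 \left(-2\right)}{-801} = \left(-584\right) \left(- \frac{1}{21}\right) - - \frac{92}{801} = \frac{584}{21} + \frac{92}{801} = \frac{156572}{5607}$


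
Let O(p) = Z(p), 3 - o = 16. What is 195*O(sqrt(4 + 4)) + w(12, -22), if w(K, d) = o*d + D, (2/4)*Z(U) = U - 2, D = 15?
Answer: -479 + 780*sqrt(2) ≈ 624.09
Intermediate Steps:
o = -13 (o = 3 - 1*16 = 3 - 16 = -13)
Z(U) = -4 + 2*U (Z(U) = 2*(U - 2) = 2*(-2 + U) = -4 + 2*U)
w(K, d) = 15 - 13*d (w(K, d) = -13*d + 15 = 15 - 13*d)
O(p) = -4 + 2*p
195*O(sqrt(4 + 4)) + w(12, -22) = 195*(-4 + 2*sqrt(4 + 4)) + (15 - 13*(-22)) = 195*(-4 + 2*sqrt(8)) + (15 + 286) = 195*(-4 + 2*(2*sqrt(2))) + 301 = 195*(-4 + 4*sqrt(2)) + 301 = (-780 + 780*sqrt(2)) + 301 = -479 + 780*sqrt(2)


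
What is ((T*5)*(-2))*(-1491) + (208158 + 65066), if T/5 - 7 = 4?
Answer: 1093274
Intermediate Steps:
T = 55 (T = 35 + 5*4 = 35 + 20 = 55)
((T*5)*(-2))*(-1491) + (208158 + 65066) = ((55*5)*(-2))*(-1491) + (208158 + 65066) = (275*(-2))*(-1491) + 273224 = -550*(-1491) + 273224 = 820050 + 273224 = 1093274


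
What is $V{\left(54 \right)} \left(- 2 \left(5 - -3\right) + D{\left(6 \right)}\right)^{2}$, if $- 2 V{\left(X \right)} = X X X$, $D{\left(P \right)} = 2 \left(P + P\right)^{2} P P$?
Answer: $-8437228489728$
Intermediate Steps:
$D{\left(P \right)} = 8 P^{4}$ ($D{\left(P \right)} = 2 \left(2 P\right)^{2} P^{2} = 2 \cdot 4 P^{2} P^{2} = 8 P^{2} P^{2} = 8 P^{4}$)
$V{\left(X \right)} = - \frac{X^{3}}{2}$ ($V{\left(X \right)} = - \frac{X X X}{2} = - \frac{X^{2} X}{2} = - \frac{X^{3}}{2}$)
$V{\left(54 \right)} \left(- 2 \left(5 - -3\right) + D{\left(6 \right)}\right)^{2} = - \frac{54^{3}}{2} \left(- 2 \left(5 - -3\right) + 8 \cdot 6^{4}\right)^{2} = \left(- \frac{1}{2}\right) 157464 \left(- 2 \left(5 + 3\right) + 8 \cdot 1296\right)^{2} = - 78732 \left(\left(-2\right) 8 + 10368\right)^{2} = - 78732 \left(-16 + 10368\right)^{2} = - 78732 \cdot 10352^{2} = \left(-78732\right) 107163904 = -8437228489728$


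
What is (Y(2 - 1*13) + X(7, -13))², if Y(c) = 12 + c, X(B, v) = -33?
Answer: 1024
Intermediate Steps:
(Y(2 - 1*13) + X(7, -13))² = ((12 + (2 - 1*13)) - 33)² = ((12 + (2 - 13)) - 33)² = ((12 - 11) - 33)² = (1 - 33)² = (-32)² = 1024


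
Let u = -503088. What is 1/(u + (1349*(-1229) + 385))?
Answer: -1/2160624 ≈ -4.6283e-7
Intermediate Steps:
1/(u + (1349*(-1229) + 385)) = 1/(-503088 + (1349*(-1229) + 385)) = 1/(-503088 + (-1657921 + 385)) = 1/(-503088 - 1657536) = 1/(-2160624) = -1/2160624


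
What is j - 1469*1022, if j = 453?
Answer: -1500865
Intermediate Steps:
j - 1469*1022 = 453 - 1469*1022 = 453 - 1501318 = -1500865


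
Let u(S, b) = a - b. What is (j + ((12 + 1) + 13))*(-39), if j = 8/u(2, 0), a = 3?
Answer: -1118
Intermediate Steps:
u(S, b) = 3 - b
j = 8/3 (j = 8/(3 - 1*0) = 8/(3 + 0) = 8/3 ≈ 2.6667)
(j + ((12 + 1) + 13))*(-39) = (8/3 + ((12 + 1) + 13))*(-39) = (8/3 + (13 + 13))*(-39) = (8/3 + 26)*(-39) = (86/3)*(-39) = -1118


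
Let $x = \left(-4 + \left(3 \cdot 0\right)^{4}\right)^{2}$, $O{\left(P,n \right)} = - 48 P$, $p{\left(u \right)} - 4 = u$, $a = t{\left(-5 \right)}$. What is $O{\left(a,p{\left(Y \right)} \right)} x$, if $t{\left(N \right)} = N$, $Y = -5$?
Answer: $3840$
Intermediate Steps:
$a = -5$
$p{\left(u \right)} = 4 + u$
$x = 16$ ($x = \left(-4 + 0^{4}\right)^{2} = \left(-4 + 0\right)^{2} = \left(-4\right)^{2} = 16$)
$O{\left(a,p{\left(Y \right)} \right)} x = \left(-48\right) \left(-5\right) 16 = 240 \cdot 16 = 3840$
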